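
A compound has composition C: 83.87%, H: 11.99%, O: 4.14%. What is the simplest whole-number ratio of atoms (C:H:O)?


Assume 100 g of compound, divide each mass% by atomic mass to get moles, then normalize by the smallest to get a raw atom ratio.
Moles per 100 g: C: 83.87/12.011 = 6.9828, H: 11.99/1.008 = 11.8948, O: 4.14/15.999 = 0.2588
Raw ratio (divide by min = 0.2588): C: 26.985, H: 45.968, O: 1.0
Multiply by 1 to clear fractions: C: 26.985 ~= 27, H: 45.968 ~= 46, O: 1.0 ~= 1
Reduce by GCD to get the simplest whole-number ratio:

27:46:1


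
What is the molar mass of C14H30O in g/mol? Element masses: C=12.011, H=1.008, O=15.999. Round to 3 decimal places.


M = sum(count * atomic_mass) over atoms.
M = 14*12.011 + 30*1.008 + 1*15.999
M = 168.154 + 30.24 + 15.999
M = 214.393 g/mol, rounded to 3 dp:

214.393 g/mol


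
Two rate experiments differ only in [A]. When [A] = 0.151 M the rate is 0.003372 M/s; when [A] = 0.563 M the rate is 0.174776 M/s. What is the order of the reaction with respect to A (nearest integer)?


Rate is proportional to [A]^n, so rate2/rate1 = ([A]2/[A]1)^n. Take logs to solve for n.
rate2/rate1 = 0.174776 / 0.003372 = 51.8316
[A]2/[A]1 = 0.563 / 0.151 = 3.7285
n = ln(51.8316) / ln(3.7285) = 3.0
Nearest integer order:

3


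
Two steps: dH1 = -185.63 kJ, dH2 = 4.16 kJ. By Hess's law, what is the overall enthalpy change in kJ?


Hess's law: enthalpy is a state function, so add the step enthalpies.
dH_total = dH1 + dH2 = -185.63 + (4.16)
dH_total = -181.47 kJ:

-181.47 kJ


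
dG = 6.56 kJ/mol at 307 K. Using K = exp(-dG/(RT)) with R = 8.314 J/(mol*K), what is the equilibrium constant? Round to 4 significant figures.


dG is in kJ/mol; multiply by 1000 to match R in J/(mol*K).
RT = 8.314 * 307 = 2552.398 J/mol
exponent = -dG*1000 / (RT) = -(6.56*1000) / 2552.398 = -2.57013209
K = exp(-2.57013209)
K = 0.076525437, rounded to 4 significant figures:

0.07653


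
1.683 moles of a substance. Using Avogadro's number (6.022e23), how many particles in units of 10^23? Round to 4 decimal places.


N = n * NA, then divide by 1e23 for the requested units.
N / 1e23 = n * 6.022
N / 1e23 = 1.683 * 6.022
N / 1e23 = 10.135026, rounded to 4 dp:

10.1350


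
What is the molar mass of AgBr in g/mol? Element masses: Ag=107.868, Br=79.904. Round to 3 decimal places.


M = sum(count * atomic_mass) over atoms.
M = 1*107.868 + 1*79.904
M = 107.868 + 79.904
M = 187.772 g/mol, rounded to 3 dp:

187.772 g/mol


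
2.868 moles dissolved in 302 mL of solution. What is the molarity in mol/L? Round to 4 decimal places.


Convert volume to liters: V_L = V_mL / 1000.
V_L = 302 / 1000 = 0.302 L
M = n / V_L = 2.868 / 0.302
M = 9.49668874 mol/L, rounded to 4 dp:

9.4967 mol/L


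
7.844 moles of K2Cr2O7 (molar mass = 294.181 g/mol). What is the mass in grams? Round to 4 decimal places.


mass = n * M
mass = 7.844 * 294.181
mass = 2307.555764 g, rounded to 4 dp:

2307.5558 g


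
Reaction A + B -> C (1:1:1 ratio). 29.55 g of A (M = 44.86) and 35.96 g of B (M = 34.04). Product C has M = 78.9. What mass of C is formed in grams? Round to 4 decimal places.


Find moles of each reactant; the smaller value is the limiting reagent in a 1:1:1 reaction, so moles_C equals moles of the limiter.
n_A = mass_A / M_A = 29.55 / 44.86 = 0.658716 mol
n_B = mass_B / M_B = 35.96 / 34.04 = 1.056404 mol
Limiting reagent: A (smaller), n_limiting = 0.658716 mol
mass_C = n_limiting * M_C = 0.658716 * 78.9
mass_C = 51.9726924 g, rounded to 4 dp:

51.9727 g


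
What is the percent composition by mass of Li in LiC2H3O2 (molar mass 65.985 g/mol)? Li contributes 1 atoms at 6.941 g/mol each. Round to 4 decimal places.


pct = 100 * (n_elem * M_elem) / M_total
mass_contribution = 1 * 6.941 = 6.941 g/mol
pct = 100 * 6.941 / 65.985
pct = 10.51905736 %, rounded to 4 dp:

10.5191 %


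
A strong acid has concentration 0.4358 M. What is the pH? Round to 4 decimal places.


A strong acid dissociates completely, so [H+] equals the given concentration.
pH = -log10([H+]) = -log10(0.4358)
pH = 0.36071277, rounded to 4 dp:

0.3607


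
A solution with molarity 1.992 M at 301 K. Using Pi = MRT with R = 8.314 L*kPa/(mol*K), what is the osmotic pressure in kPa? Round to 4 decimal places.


Osmotic pressure (van't Hoff): Pi = M*R*T.
RT = 8.314 * 301 = 2502.514
Pi = 1.992 * 2502.514
Pi = 4985.007888 kPa, rounded to 4 dp:

4985.0079 kPa


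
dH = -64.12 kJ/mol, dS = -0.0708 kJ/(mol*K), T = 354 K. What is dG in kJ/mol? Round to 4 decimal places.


Gibbs: dG = dH - T*dS (consistent units, dS already in kJ/(mol*K)).
T*dS = 354 * -0.0708 = -25.0632
dG = -64.12 - (-25.0632)
dG = -39.0568 kJ/mol, rounded to 4 dp:

-39.0568 kJ/mol


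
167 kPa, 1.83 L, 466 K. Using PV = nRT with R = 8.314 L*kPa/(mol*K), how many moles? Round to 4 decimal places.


PV = nRT, solve for n = PV / (RT).
PV = 167 * 1.83 = 305.61
RT = 8.314 * 466 = 3874.324
n = 305.61 / 3874.324
n = 0.07888086 mol, rounded to 4 dp:

0.0789 mol


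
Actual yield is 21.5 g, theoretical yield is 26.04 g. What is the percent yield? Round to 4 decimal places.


% yield = 100 * actual / theoretical
% yield = 100 * 21.5 / 26.04
% yield = 82.56528418 %, rounded to 4 dp:

82.5653 %


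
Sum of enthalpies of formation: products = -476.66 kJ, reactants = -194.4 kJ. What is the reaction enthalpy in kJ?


dH_rxn = sum(dH_f products) - sum(dH_f reactants)
dH_rxn = -476.66 - (-194.4)
dH_rxn = -282.26 kJ:

-282.26 kJ


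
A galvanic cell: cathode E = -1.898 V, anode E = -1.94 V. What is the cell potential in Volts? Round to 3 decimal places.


Standard cell potential: E_cell = E_cathode - E_anode.
E_cell = -1.898 - (-1.94)
E_cell = 0.042 V, rounded to 3 dp:

0.042 V


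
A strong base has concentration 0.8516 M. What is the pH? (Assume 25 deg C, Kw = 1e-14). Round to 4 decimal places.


A strong base dissociates completely, so [OH-] equals the given concentration.
pOH = -log10([OH-]) = -log10(0.8516) = 0.069764
pH = 14 - pOH = 14 - 0.069764
pH = 13.930236, rounded to 4 dp:

13.9302


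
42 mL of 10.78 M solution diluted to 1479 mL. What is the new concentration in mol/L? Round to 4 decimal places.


Dilution: M1*V1 = M2*V2, solve for M2.
M2 = M1*V1 / V2
M2 = 10.78 * 42 / 1479
M2 = 452.76 / 1479
M2 = 0.30612576 mol/L, rounded to 4 dp:

0.3061 mol/L


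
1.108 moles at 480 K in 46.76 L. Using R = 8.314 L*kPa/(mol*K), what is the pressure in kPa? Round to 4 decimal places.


PV = nRT, solve for P = nRT / V.
nRT = 1.108 * 8.314 * 480 = 4421.7178
P = 4421.7178 / 46.76
P = 94.56197177 kPa, rounded to 4 dp:

94.5620 kPa


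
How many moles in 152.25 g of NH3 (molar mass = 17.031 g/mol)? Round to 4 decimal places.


n = mass / M
n = 152.25 / 17.031
n = 8.93958076 mol, rounded to 4 dp:

8.9396 mol


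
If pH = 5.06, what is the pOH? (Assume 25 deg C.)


At 25 deg C, pH + pOH = 14.
pOH = 14 - pH = 14 - 5.06
pOH = 8.94:

8.94


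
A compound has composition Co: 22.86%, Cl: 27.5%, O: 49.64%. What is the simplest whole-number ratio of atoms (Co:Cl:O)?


Assume 100 g of compound, divide each mass% by atomic mass to get moles, then normalize by the smallest to get a raw atom ratio.
Moles per 100 g: Co: 22.86/58.933 = 0.3879, Cl: 27.5/35.453 = 0.7757, O: 49.64/15.999 = 3.1027
Raw ratio (divide by min = 0.3879): Co: 1.0, Cl: 2.0, O: 7.999
Multiply by 1 to clear fractions: Co: 1.0 ~= 1, Cl: 2.0 ~= 2, O: 7.999 ~= 8
Reduce by GCD to get the simplest whole-number ratio:

1:2:8


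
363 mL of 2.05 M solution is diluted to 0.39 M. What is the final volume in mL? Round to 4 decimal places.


Dilution: M1*V1 = M2*V2, solve for V2.
V2 = M1*V1 / M2
V2 = 2.05 * 363 / 0.39
V2 = 744.15 / 0.39
V2 = 1908.07692308 mL, rounded to 4 dp:

1908.0769 mL


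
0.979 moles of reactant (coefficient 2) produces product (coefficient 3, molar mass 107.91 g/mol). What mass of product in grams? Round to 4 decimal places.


Use the coefficient ratio to convert reactant moles to product moles, then multiply by the product's molar mass.
moles_P = moles_R * (coeff_P / coeff_R) = 0.979 * (3/2) = 1.4685
mass_P = moles_P * M_P = 1.4685 * 107.91
mass_P = 158.465835 g, rounded to 4 dp:

158.4658 g


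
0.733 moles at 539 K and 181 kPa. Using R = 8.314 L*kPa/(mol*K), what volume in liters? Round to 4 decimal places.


PV = nRT, solve for V = nRT / P.
nRT = 0.733 * 8.314 * 539 = 3284.7533
V = 3284.7533 / 181
V = 18.14780829 L, rounded to 4 dp:

18.1478 L


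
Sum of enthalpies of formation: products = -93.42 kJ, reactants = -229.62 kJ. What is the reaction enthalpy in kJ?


dH_rxn = sum(dH_f products) - sum(dH_f reactants)
dH_rxn = -93.42 - (-229.62)
dH_rxn = 136.2 kJ:

136.20 kJ


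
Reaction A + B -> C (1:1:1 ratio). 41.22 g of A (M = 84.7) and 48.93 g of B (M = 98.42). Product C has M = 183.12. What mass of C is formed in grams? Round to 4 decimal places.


Find moles of each reactant; the smaller value is the limiting reagent in a 1:1:1 reaction, so moles_C equals moles of the limiter.
n_A = mass_A / M_A = 41.22 / 84.7 = 0.486659 mol
n_B = mass_B / M_B = 48.93 / 98.42 = 0.497155 mol
Limiting reagent: A (smaller), n_limiting = 0.486659 mol
mass_C = n_limiting * M_C = 0.486659 * 183.12
mass_C = 89.11699608 g, rounded to 4 dp:

89.1170 g


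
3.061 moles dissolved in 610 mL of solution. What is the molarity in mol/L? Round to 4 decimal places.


Convert volume to liters: V_L = V_mL / 1000.
V_L = 610 / 1000 = 0.61 L
M = n / V_L = 3.061 / 0.61
M = 5.01803279 mol/L, rounded to 4 dp:

5.0180 mol/L


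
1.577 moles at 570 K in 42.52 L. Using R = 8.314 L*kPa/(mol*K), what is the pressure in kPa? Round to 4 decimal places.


PV = nRT, solve for P = nRT / V.
nRT = 1.577 * 8.314 * 570 = 7473.3715
P = 7473.3715 / 42.52
P = 175.76132408 kPa, rounded to 4 dp:

175.7613 kPa


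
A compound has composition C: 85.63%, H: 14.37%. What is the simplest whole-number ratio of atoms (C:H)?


Assume 100 g of compound, divide each mass% by atomic mass to get moles, then normalize by the smallest to get a raw atom ratio.
Moles per 100 g: C: 85.63/12.011 = 7.1293, H: 14.37/1.008 = 14.256
Raw ratio (divide by min = 7.1293): C: 1.0, H: 2.0
Multiply by 1 to clear fractions: C: 1.0 ~= 1, H: 2.0 ~= 2
Reduce by GCD to get the simplest whole-number ratio:

1:2


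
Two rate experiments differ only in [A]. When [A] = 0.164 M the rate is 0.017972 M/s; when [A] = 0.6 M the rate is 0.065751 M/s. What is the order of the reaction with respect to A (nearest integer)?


Rate is proportional to [A]^n, so rate2/rate1 = ([A]2/[A]1)^n. Take logs to solve for n.
rate2/rate1 = 0.065751 / 0.017972 = 3.6585
[A]2/[A]1 = 0.6 / 0.164 = 3.6585
n = ln(3.6585) / ln(3.6585) = 1.0
Nearest integer order:

1


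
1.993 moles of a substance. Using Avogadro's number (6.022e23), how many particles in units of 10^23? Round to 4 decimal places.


N = n * NA, then divide by 1e23 for the requested units.
N / 1e23 = n * 6.022
N / 1e23 = 1.993 * 6.022
N / 1e23 = 12.001846, rounded to 4 dp:

12.0018


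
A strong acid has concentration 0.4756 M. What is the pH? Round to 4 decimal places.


A strong acid dissociates completely, so [H+] equals the given concentration.
pH = -log10([H+]) = -log10(0.4756)
pH = 0.32275815, rounded to 4 dp:

0.3228


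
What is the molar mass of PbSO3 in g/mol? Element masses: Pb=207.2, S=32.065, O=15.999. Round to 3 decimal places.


M = sum(count * atomic_mass) over atoms.
M = 1*207.2 + 1*32.065 + 3*15.999
M = 207.2 + 32.065 + 47.997
M = 287.262 g/mol, rounded to 3 dp:

287.262 g/mol


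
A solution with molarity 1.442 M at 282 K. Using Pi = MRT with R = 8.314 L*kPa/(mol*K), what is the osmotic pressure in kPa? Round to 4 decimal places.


Osmotic pressure (van't Hoff): Pi = M*R*T.
RT = 8.314 * 282 = 2344.548
Pi = 1.442 * 2344.548
Pi = 3380.838216 kPa, rounded to 4 dp:

3380.8382 kPa


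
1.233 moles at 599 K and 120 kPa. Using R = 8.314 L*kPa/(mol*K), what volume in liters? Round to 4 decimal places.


PV = nRT, solve for V = nRT / P.
nRT = 1.233 * 8.314 * 599 = 6140.446
V = 6140.446 / 120
V = 51.17038333 L, rounded to 4 dp:

51.1704 L


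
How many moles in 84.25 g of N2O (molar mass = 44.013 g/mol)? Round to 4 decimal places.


n = mass / M
n = 84.25 / 44.013
n = 1.91420717 mol, rounded to 4 dp:

1.9142 mol


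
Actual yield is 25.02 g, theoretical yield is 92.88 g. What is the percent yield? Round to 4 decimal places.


% yield = 100 * actual / theoretical
% yield = 100 * 25.02 / 92.88
% yield = 26.9379845 %, rounded to 4 dp:

26.9380 %


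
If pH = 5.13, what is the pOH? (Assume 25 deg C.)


At 25 deg C, pH + pOH = 14.
pOH = 14 - pH = 14 - 5.13
pOH = 8.87:

8.87


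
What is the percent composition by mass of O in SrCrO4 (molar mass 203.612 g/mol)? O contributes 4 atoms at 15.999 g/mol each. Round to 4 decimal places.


pct = 100 * (n_elem * M_elem) / M_total
mass_contribution = 4 * 15.999 = 63.996 g/mol
pct = 100 * 63.996 / 203.612
pct = 31.43036756 %, rounded to 4 dp:

31.4304 %


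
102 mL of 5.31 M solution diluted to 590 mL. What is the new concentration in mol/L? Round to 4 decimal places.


Dilution: M1*V1 = M2*V2, solve for M2.
M2 = M1*V1 / V2
M2 = 5.31 * 102 / 590
M2 = 541.62 / 590
M2 = 0.918 mol/L, rounded to 4 dp:

0.9180 mol/L


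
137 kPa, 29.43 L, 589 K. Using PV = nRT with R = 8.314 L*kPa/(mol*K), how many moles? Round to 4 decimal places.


PV = nRT, solve for n = PV / (RT).
PV = 137 * 29.43 = 4031.91
RT = 8.314 * 589 = 4896.946
n = 4031.91 / 4896.946
n = 0.82335194 mol, rounded to 4 dp:

0.8234 mol


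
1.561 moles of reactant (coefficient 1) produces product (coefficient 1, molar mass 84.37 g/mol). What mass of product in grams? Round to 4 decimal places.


Use the coefficient ratio to convert reactant moles to product moles, then multiply by the product's molar mass.
moles_P = moles_R * (coeff_P / coeff_R) = 1.561 * (1/1) = 1.561
mass_P = moles_P * M_P = 1.561 * 84.37
mass_P = 131.70157 g, rounded to 4 dp:

131.7016 g


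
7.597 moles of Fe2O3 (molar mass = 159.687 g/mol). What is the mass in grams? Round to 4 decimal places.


mass = n * M
mass = 7.597 * 159.687
mass = 1213.142139 g, rounded to 4 dp:

1213.1421 g


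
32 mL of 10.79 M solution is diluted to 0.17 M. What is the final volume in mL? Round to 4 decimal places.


Dilution: M1*V1 = M2*V2, solve for V2.
V2 = M1*V1 / M2
V2 = 10.79 * 32 / 0.17
V2 = 345.28 / 0.17
V2 = 2031.05882353 mL, rounded to 4 dp:

2031.0588 mL


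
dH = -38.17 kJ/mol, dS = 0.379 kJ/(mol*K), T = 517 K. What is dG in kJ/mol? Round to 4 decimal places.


Gibbs: dG = dH - T*dS (consistent units, dS already in kJ/(mol*K)).
T*dS = 517 * 0.379 = 195.943
dG = -38.17 - (195.943)
dG = -234.113 kJ/mol, rounded to 4 dp:

-234.1130 kJ/mol


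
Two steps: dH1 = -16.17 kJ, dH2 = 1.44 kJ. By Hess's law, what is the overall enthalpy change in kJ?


Hess's law: enthalpy is a state function, so add the step enthalpies.
dH_total = dH1 + dH2 = -16.17 + (1.44)
dH_total = -14.73 kJ:

-14.73 kJ


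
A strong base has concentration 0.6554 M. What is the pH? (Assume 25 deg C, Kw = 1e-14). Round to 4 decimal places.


A strong base dissociates completely, so [OH-] equals the given concentration.
pOH = -log10([OH-]) = -log10(0.6554) = 0.183494
pH = 14 - pOH = 14 - 0.183494
pH = 13.816506, rounded to 4 dp:

13.8165


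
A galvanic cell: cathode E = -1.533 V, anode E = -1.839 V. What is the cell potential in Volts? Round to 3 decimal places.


Standard cell potential: E_cell = E_cathode - E_anode.
E_cell = -1.533 - (-1.839)
E_cell = 0.306 V, rounded to 3 dp:

0.306 V


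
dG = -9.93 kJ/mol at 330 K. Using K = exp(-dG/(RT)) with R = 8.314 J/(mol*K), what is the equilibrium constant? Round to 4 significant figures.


dG is in kJ/mol; multiply by 1000 to match R in J/(mol*K).
RT = 8.314 * 330 = 2743.62 J/mol
exponent = -dG*1000 / (RT) = -(-9.93*1000) / 2743.62 = 3.61930588
K = exp(3.61930588)
K = 37.31166, rounded to 4 significant figures:

37.31


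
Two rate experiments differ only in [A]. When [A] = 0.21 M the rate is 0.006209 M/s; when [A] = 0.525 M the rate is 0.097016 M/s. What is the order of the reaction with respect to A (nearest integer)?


Rate is proportional to [A]^n, so rate2/rate1 = ([A]2/[A]1)^n. Take logs to solve for n.
rate2/rate1 = 0.097016 / 0.006209 = 15.6251
[A]2/[A]1 = 0.525 / 0.21 = 2.5
n = ln(15.6251) / ln(2.5) = 3.0
Nearest integer order:

3


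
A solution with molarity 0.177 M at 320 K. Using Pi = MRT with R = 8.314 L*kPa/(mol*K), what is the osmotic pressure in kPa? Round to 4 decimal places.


Osmotic pressure (van't Hoff): Pi = M*R*T.
RT = 8.314 * 320 = 2660.48
Pi = 0.177 * 2660.48
Pi = 470.90496 kPa, rounded to 4 dp:

470.9050 kPa


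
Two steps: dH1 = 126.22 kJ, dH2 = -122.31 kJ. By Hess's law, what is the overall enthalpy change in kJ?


Hess's law: enthalpy is a state function, so add the step enthalpies.
dH_total = dH1 + dH2 = 126.22 + (-122.31)
dH_total = 3.91 kJ:

3.91 kJ


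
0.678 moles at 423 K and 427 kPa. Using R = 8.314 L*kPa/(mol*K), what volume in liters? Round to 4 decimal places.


PV = nRT, solve for V = nRT / P.
nRT = 0.678 * 8.314 * 423 = 2384.4053
V = 2384.4053 / 427
V = 5.58408735 L, rounded to 4 dp:

5.5841 L


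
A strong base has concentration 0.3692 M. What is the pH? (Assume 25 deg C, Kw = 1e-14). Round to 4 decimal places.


A strong base dissociates completely, so [OH-] equals the given concentration.
pOH = -log10([OH-]) = -log10(0.3692) = 0.432738
pH = 14 - pOH = 14 - 0.432738
pH = 13.567262, rounded to 4 dp:

13.5673


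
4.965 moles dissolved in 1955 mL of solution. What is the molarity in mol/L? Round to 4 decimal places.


Convert volume to liters: V_L = V_mL / 1000.
V_L = 1955 / 1000 = 1.955 L
M = n / V_L = 4.965 / 1.955
M = 2.53964194 mol/L, rounded to 4 dp:

2.5396 mol/L


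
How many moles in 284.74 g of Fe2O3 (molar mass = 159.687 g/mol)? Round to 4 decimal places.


n = mass / M
n = 284.74 / 159.687
n = 1.78311322 mol, rounded to 4 dp:

1.7831 mol


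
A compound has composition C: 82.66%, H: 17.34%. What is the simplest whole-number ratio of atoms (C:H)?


Assume 100 g of compound, divide each mass% by atomic mass to get moles, then normalize by the smallest to get a raw atom ratio.
Moles per 100 g: C: 82.66/12.011 = 6.882, H: 17.34/1.008 = 17.2024
Raw ratio (divide by min = 6.882): C: 1.0, H: 2.5
Multiply by 2 to clear fractions: C: 2.0 ~= 2, H: 4.999 ~= 5
Reduce by GCD to get the simplest whole-number ratio:

2:5


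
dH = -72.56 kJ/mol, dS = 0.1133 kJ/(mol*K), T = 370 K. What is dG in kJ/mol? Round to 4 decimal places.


Gibbs: dG = dH - T*dS (consistent units, dS already in kJ/(mol*K)).
T*dS = 370 * 0.1133 = 41.921
dG = -72.56 - (41.921)
dG = -114.481 kJ/mol, rounded to 4 dp:

-114.4810 kJ/mol


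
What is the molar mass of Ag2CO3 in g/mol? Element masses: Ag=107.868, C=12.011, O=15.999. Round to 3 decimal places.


M = sum(count * atomic_mass) over atoms.
M = 2*107.868 + 1*12.011 + 3*15.999
M = 215.736 + 12.011 + 47.997
M = 275.744 g/mol, rounded to 3 dp:

275.744 g/mol


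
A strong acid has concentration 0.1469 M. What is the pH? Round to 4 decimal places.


A strong acid dissociates completely, so [H+] equals the given concentration.
pH = -log10([H+]) = -log10(0.1469)
pH = 0.8329782, rounded to 4 dp:

0.8330


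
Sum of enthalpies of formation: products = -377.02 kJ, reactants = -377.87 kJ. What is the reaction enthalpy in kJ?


dH_rxn = sum(dH_f products) - sum(dH_f reactants)
dH_rxn = -377.02 - (-377.87)
dH_rxn = 0.85 kJ:

0.85 kJ


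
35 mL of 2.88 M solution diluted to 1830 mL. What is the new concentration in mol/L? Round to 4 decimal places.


Dilution: M1*V1 = M2*V2, solve for M2.
M2 = M1*V1 / V2
M2 = 2.88 * 35 / 1830
M2 = 100.8 / 1830
M2 = 0.05508197 mol/L, rounded to 4 dp:

0.0551 mol/L


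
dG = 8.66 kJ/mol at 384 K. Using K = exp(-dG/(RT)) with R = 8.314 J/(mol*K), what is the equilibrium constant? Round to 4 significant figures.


dG is in kJ/mol; multiply by 1000 to match R in J/(mol*K).
RT = 8.314 * 384 = 3192.576 J/mol
exponent = -dG*1000 / (RT) = -(8.66*1000) / 3192.576 = -2.7125431
K = exp(-2.7125431)
K = 0.066367812, rounded to 4 significant figures:

0.06637


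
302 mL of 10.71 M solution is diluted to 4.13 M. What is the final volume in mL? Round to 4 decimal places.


Dilution: M1*V1 = M2*V2, solve for V2.
V2 = M1*V1 / M2
V2 = 10.71 * 302 / 4.13
V2 = 3234.42 / 4.13
V2 = 783.15254237 mL, rounded to 4 dp:

783.1525 mL


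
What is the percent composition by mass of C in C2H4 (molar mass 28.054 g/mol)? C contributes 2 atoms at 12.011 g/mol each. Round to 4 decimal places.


pct = 100 * (n_elem * M_elem) / M_total
mass_contribution = 2 * 12.011 = 24.022 g/mol
pct = 100 * 24.022 / 28.054
pct = 85.62771797 %, rounded to 4 dp:

85.6277 %


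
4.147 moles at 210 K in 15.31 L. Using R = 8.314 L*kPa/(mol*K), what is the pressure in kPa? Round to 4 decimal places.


PV = nRT, solve for P = nRT / V.
nRT = 4.147 * 8.314 * 210 = 7240.4132
P = 7240.4132 / 15.31
P = 472.92052253 kPa, rounded to 4 dp:

472.9205 kPa


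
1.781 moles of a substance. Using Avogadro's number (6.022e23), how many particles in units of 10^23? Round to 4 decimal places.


N = n * NA, then divide by 1e23 for the requested units.
N / 1e23 = n * 6.022
N / 1e23 = 1.781 * 6.022
N / 1e23 = 10.725182, rounded to 4 dp:

10.7252


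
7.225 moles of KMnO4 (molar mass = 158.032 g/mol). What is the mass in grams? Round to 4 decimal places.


mass = n * M
mass = 7.225 * 158.032
mass = 1141.7812 g, rounded to 4 dp:

1141.7812 g


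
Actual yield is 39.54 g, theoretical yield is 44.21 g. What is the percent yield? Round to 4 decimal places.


% yield = 100 * actual / theoretical
% yield = 100 * 39.54 / 44.21
% yield = 89.43677901 %, rounded to 4 dp:

89.4368 %


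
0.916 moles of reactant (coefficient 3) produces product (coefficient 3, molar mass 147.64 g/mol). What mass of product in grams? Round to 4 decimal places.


Use the coefficient ratio to convert reactant moles to product moles, then multiply by the product's molar mass.
moles_P = moles_R * (coeff_P / coeff_R) = 0.916 * (3/3) = 0.916
mass_P = moles_P * M_P = 0.916 * 147.64
mass_P = 135.23824 g, rounded to 4 dp:

135.2382 g


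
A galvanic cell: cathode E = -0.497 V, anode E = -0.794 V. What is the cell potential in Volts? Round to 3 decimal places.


Standard cell potential: E_cell = E_cathode - E_anode.
E_cell = -0.497 - (-0.794)
E_cell = 0.297 V, rounded to 3 dp:

0.297 V


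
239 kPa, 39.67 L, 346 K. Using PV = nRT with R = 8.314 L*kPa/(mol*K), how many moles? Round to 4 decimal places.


PV = nRT, solve for n = PV / (RT).
PV = 239 * 39.67 = 9481.13
RT = 8.314 * 346 = 2876.644
n = 9481.13 / 2876.644
n = 3.29589967 mol, rounded to 4 dp:

3.2959 mol


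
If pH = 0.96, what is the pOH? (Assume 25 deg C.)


At 25 deg C, pH + pOH = 14.
pOH = 14 - pH = 14 - 0.96
pOH = 13.04:

13.04


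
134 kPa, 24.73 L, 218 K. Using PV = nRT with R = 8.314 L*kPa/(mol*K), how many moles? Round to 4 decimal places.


PV = nRT, solve for n = PV / (RT).
PV = 134 * 24.73 = 3313.82
RT = 8.314 * 218 = 1812.452
n = 3313.82 / 1812.452
n = 1.8283629 mol, rounded to 4 dp:

1.8284 mol


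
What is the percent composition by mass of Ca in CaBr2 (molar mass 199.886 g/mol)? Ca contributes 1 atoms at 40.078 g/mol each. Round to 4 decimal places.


pct = 100 * (n_elem * M_elem) / M_total
mass_contribution = 1 * 40.078 = 40.078 g/mol
pct = 100 * 40.078 / 199.886
pct = 20.05042874 %, rounded to 4 dp:

20.0504 %


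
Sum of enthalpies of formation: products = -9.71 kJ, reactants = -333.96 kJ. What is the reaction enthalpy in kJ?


dH_rxn = sum(dH_f products) - sum(dH_f reactants)
dH_rxn = -9.71 - (-333.96)
dH_rxn = 324.25 kJ:

324.25 kJ


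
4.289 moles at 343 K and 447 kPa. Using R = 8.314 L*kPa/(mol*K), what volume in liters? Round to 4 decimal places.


PV = nRT, solve for V = nRT / P.
nRT = 4.289 * 8.314 * 343 = 12230.9499
V = 12230.9499 / 447
V = 27.36230403 L, rounded to 4 dp:

27.3623 L


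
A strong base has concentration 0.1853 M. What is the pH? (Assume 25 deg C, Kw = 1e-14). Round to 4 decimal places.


A strong base dissociates completely, so [OH-] equals the given concentration.
pOH = -log10([OH-]) = -log10(0.1853) = 0.732125
pH = 14 - pOH = 14 - 0.732125
pH = 13.267875, rounded to 4 dp:

13.2679


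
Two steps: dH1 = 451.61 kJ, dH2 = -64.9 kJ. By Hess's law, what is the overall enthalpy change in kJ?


Hess's law: enthalpy is a state function, so add the step enthalpies.
dH_total = dH1 + dH2 = 451.61 + (-64.9)
dH_total = 386.71 kJ:

386.71 kJ


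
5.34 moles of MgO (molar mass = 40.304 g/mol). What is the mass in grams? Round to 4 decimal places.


mass = n * M
mass = 5.34 * 40.304
mass = 215.22336 g, rounded to 4 dp:

215.2234 g


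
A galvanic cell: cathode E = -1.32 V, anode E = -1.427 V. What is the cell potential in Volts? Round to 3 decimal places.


Standard cell potential: E_cell = E_cathode - E_anode.
E_cell = -1.32 - (-1.427)
E_cell = 0.107 V, rounded to 3 dp:

0.107 V


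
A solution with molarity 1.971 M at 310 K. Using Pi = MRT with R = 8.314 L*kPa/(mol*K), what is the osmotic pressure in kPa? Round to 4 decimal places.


Osmotic pressure (van't Hoff): Pi = M*R*T.
RT = 8.314 * 310 = 2577.34
Pi = 1.971 * 2577.34
Pi = 5079.93714 kPa, rounded to 4 dp:

5079.9371 kPa


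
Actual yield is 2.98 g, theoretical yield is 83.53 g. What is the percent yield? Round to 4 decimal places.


% yield = 100 * actual / theoretical
% yield = 100 * 2.98 / 83.53
% yield = 3.56758051 %, rounded to 4 dp:

3.5676 %


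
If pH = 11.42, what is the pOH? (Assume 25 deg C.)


At 25 deg C, pH + pOH = 14.
pOH = 14 - pH = 14 - 11.42
pOH = 2.58:

2.58


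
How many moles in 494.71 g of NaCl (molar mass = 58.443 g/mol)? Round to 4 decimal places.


n = mass / M
n = 494.71 / 58.443
n = 8.46482898 mol, rounded to 4 dp:

8.4648 mol


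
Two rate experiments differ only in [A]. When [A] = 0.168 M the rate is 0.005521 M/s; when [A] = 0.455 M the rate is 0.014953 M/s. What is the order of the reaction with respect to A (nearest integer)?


Rate is proportional to [A]^n, so rate2/rate1 = ([A]2/[A]1)^n. Take logs to solve for n.
rate2/rate1 = 0.014953 / 0.005521 = 2.7084
[A]2/[A]1 = 0.455 / 0.168 = 2.7083
n = ln(2.7084) / ln(2.7083) = 1.0
Nearest integer order:

1


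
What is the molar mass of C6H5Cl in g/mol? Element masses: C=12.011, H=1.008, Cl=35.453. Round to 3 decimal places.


M = sum(count * atomic_mass) over atoms.
M = 6*12.011 + 5*1.008 + 1*35.453
M = 72.066 + 5.04 + 35.453
M = 112.559 g/mol, rounded to 3 dp:

112.559 g/mol


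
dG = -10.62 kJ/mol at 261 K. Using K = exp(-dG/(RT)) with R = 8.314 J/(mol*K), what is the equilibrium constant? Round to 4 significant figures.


dG is in kJ/mol; multiply by 1000 to match R in J/(mol*K).
RT = 8.314 * 261 = 2169.954 J/mol
exponent = -dG*1000 / (RT) = -(-10.62*1000) / 2169.954 = 4.89411296
K = exp(4.89411296)
K = 133.50153, rounded to 4 significant figures:

133.5


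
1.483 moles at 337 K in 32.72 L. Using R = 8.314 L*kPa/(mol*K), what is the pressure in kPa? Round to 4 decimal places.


PV = nRT, solve for P = nRT / V.
nRT = 1.483 * 8.314 * 337 = 4155.0961
P = 4155.0961 / 32.72
P = 126.98948961 kPa, rounded to 4 dp:

126.9895 kPa


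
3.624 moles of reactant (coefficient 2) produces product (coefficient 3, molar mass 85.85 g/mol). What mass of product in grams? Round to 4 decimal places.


Use the coefficient ratio to convert reactant moles to product moles, then multiply by the product's molar mass.
moles_P = moles_R * (coeff_P / coeff_R) = 3.624 * (3/2) = 5.436
mass_P = moles_P * M_P = 5.436 * 85.85
mass_P = 466.6806 g, rounded to 4 dp:

466.6806 g


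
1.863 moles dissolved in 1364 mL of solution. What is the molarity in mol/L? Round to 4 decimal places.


Convert volume to liters: V_L = V_mL / 1000.
V_L = 1364 / 1000 = 1.364 L
M = n / V_L = 1.863 / 1.364
M = 1.36583578 mol/L, rounded to 4 dp:

1.3658 mol/L


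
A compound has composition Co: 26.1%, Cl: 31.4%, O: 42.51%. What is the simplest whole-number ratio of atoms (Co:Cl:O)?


Assume 100 g of compound, divide each mass% by atomic mass to get moles, then normalize by the smallest to get a raw atom ratio.
Moles per 100 g: Co: 26.1/58.933 = 0.4429, Cl: 31.4/35.453 = 0.8857, O: 42.51/15.999 = 2.657
Raw ratio (divide by min = 0.4429): Co: 1.0, Cl: 2.0, O: 6.0
Multiply by 1 to clear fractions: Co: 1.0 ~= 1, Cl: 2.0 ~= 2, O: 6.0 ~= 6
Reduce by GCD to get the simplest whole-number ratio:

1:2:6


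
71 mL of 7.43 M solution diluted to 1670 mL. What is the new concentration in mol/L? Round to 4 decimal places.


Dilution: M1*V1 = M2*V2, solve for M2.
M2 = M1*V1 / V2
M2 = 7.43 * 71 / 1670
M2 = 527.53 / 1670
M2 = 0.31588623 mol/L, rounded to 4 dp:

0.3159 mol/L


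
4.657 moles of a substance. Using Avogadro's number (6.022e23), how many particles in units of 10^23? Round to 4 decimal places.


N = n * NA, then divide by 1e23 for the requested units.
N / 1e23 = n * 6.022
N / 1e23 = 4.657 * 6.022
N / 1e23 = 28.044454, rounded to 4 dp:

28.0445


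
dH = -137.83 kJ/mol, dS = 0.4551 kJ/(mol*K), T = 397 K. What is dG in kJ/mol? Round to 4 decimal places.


Gibbs: dG = dH - T*dS (consistent units, dS already in kJ/(mol*K)).
T*dS = 397 * 0.4551 = 180.6747
dG = -137.83 - (180.6747)
dG = -318.5047 kJ/mol, rounded to 4 dp:

-318.5047 kJ/mol


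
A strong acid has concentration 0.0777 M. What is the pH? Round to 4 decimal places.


A strong acid dissociates completely, so [H+] equals the given concentration.
pH = -log10([H+]) = -log10(0.0777)
pH = 1.10957898, rounded to 4 dp:

1.1096


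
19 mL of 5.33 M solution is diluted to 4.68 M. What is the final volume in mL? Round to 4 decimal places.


Dilution: M1*V1 = M2*V2, solve for V2.
V2 = M1*V1 / M2
V2 = 5.33 * 19 / 4.68
V2 = 101.27 / 4.68
V2 = 21.63888889 mL, rounded to 4 dp:

21.6389 mL


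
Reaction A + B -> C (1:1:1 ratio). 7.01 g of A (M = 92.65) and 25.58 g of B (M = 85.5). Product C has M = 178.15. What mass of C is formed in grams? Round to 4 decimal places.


Find moles of each reactant; the smaller value is the limiting reagent in a 1:1:1 reaction, so moles_C equals moles of the limiter.
n_A = mass_A / M_A = 7.01 / 92.65 = 0.075661 mol
n_B = mass_B / M_B = 25.58 / 85.5 = 0.299181 mol
Limiting reagent: A (smaller), n_limiting = 0.075661 mol
mass_C = n_limiting * M_C = 0.075661 * 178.15
mass_C = 13.47900715 g, rounded to 4 dp:

13.4790 g


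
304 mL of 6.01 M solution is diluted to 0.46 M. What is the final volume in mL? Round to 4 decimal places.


Dilution: M1*V1 = M2*V2, solve for V2.
V2 = M1*V1 / M2
V2 = 6.01 * 304 / 0.46
V2 = 1827.04 / 0.46
V2 = 3971.82608696 mL, rounded to 4 dp:

3971.8261 mL


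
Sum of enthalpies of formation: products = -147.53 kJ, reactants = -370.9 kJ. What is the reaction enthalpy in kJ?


dH_rxn = sum(dH_f products) - sum(dH_f reactants)
dH_rxn = -147.53 - (-370.9)
dH_rxn = 223.37 kJ:

223.37 kJ


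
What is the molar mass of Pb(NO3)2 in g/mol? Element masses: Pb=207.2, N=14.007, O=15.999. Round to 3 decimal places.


M = sum(count * atomic_mass) over atoms.
M = 1*207.2 + 2*14.007 + 6*15.999
M = 207.2 + 28.014 + 95.994
M = 331.208 g/mol, rounded to 3 dp:

331.208 g/mol


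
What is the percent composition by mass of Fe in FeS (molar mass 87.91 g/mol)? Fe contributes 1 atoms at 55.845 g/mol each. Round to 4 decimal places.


pct = 100 * (n_elem * M_elem) / M_total
mass_contribution = 1 * 55.845 = 55.845 g/mol
pct = 100 * 55.845 / 87.91
pct = 63.52519622 %, rounded to 4 dp:

63.5252 %


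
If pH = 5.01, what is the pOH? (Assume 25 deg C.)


At 25 deg C, pH + pOH = 14.
pOH = 14 - pH = 14 - 5.01
pOH = 8.99:

8.99


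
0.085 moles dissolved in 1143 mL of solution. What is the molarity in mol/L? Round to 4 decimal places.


Convert volume to liters: V_L = V_mL / 1000.
V_L = 1143 / 1000 = 1.143 L
M = n / V_L = 0.085 / 1.143
M = 0.0743657 mol/L, rounded to 4 dp:

0.0744 mol/L


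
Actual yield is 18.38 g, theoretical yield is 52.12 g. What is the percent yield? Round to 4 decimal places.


% yield = 100 * actual / theoretical
% yield = 100 * 18.38 / 52.12
% yield = 35.2647736 %, rounded to 4 dp:

35.2648 %


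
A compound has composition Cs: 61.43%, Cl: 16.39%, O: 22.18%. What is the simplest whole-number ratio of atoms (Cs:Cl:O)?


Assume 100 g of compound, divide each mass% by atomic mass to get moles, then normalize by the smallest to get a raw atom ratio.
Moles per 100 g: Cs: 61.43/132.905 = 0.4622, Cl: 16.39/35.453 = 0.4623, O: 22.18/15.999 = 1.3863
Raw ratio (divide by min = 0.4622): Cs: 1.0, Cl: 1.0, O: 2.999
Multiply by 1 to clear fractions: Cs: 1.0 ~= 1, Cl: 1.0 ~= 1, O: 2.999 ~= 3
Reduce by GCD to get the simplest whole-number ratio:

1:1:3


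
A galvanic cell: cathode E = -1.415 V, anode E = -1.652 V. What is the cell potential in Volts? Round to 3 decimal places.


Standard cell potential: E_cell = E_cathode - E_anode.
E_cell = -1.415 - (-1.652)
E_cell = 0.237 V, rounded to 3 dp:

0.237 V


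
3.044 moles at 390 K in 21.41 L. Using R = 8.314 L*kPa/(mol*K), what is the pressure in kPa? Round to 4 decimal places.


PV = nRT, solve for P = nRT / V.
nRT = 3.044 * 8.314 * 390 = 9870.0482
P = 9870.0482 / 21.41
P = 461.00178421 kPa, rounded to 4 dp:

461.0018 kPa


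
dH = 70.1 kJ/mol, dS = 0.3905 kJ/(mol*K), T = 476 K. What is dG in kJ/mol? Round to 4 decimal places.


Gibbs: dG = dH - T*dS (consistent units, dS already in kJ/(mol*K)).
T*dS = 476 * 0.3905 = 185.878
dG = 70.1 - (185.878)
dG = -115.778 kJ/mol, rounded to 4 dp:

-115.7780 kJ/mol


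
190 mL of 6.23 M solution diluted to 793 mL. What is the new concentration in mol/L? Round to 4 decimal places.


Dilution: M1*V1 = M2*V2, solve for M2.
M2 = M1*V1 / V2
M2 = 6.23 * 190 / 793
M2 = 1183.7 / 793
M2 = 1.492686 mol/L, rounded to 4 dp:

1.4927 mol/L


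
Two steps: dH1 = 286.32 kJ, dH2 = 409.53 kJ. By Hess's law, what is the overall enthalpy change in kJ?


Hess's law: enthalpy is a state function, so add the step enthalpies.
dH_total = dH1 + dH2 = 286.32 + (409.53)
dH_total = 695.85 kJ:

695.85 kJ


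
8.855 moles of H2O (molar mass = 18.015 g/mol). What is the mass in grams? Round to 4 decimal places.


mass = n * M
mass = 8.855 * 18.015
mass = 159.522825 g, rounded to 4 dp:

159.5228 g


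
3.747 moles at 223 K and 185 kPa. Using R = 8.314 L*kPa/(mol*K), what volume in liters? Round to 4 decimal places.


PV = nRT, solve for V = nRT / P.
nRT = 3.747 * 8.314 * 223 = 6947.0204
V = 6947.0204 / 185
V = 37.55146162 L, rounded to 4 dp:

37.5515 L


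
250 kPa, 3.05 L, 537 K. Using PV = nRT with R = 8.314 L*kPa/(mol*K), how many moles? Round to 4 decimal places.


PV = nRT, solve for n = PV / (RT).
PV = 250 * 3.05 = 762.5
RT = 8.314 * 537 = 4464.618
n = 762.5 / 4464.618
n = 0.17078729 mol, rounded to 4 dp:

0.1708 mol


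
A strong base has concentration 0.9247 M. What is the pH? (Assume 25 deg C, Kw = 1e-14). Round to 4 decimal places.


A strong base dissociates completely, so [OH-] equals the given concentration.
pOH = -log10([OH-]) = -log10(0.9247) = 0.033999
pH = 14 - pOH = 14 - 0.033999
pH = 13.966001, rounded to 4 dp:

13.9660


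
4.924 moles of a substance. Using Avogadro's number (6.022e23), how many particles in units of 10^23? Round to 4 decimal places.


N = n * NA, then divide by 1e23 for the requested units.
N / 1e23 = n * 6.022
N / 1e23 = 4.924 * 6.022
N / 1e23 = 29.652328, rounded to 4 dp:

29.6523


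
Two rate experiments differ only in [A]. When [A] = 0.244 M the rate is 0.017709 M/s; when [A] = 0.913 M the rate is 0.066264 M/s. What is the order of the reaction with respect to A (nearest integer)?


Rate is proportional to [A]^n, so rate2/rate1 = ([A]2/[A]1)^n. Take logs to solve for n.
rate2/rate1 = 0.066264 / 0.017709 = 3.7418
[A]2/[A]1 = 0.913 / 0.244 = 3.7418
n = ln(3.7418) / ln(3.7418) = 1.0
Nearest integer order:

1


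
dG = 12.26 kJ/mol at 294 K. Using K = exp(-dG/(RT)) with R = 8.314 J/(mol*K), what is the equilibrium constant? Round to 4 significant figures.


dG is in kJ/mol; multiply by 1000 to match R in J/(mol*K).
RT = 8.314 * 294 = 2444.316 J/mol
exponent = -dG*1000 / (RT) = -(12.26*1000) / 2444.316 = -5.0157181
K = exp(-5.0157181)
K = 0.0066328673, rounded to 4 significant figures:

0.006633


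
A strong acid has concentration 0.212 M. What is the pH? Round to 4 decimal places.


A strong acid dissociates completely, so [H+] equals the given concentration.
pH = -log10([H+]) = -log10(0.212)
pH = 0.67366414, rounded to 4 dp:

0.6737


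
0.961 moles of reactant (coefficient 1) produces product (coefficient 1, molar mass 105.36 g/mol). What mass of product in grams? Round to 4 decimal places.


Use the coefficient ratio to convert reactant moles to product moles, then multiply by the product's molar mass.
moles_P = moles_R * (coeff_P / coeff_R) = 0.961 * (1/1) = 0.961
mass_P = moles_P * M_P = 0.961 * 105.36
mass_P = 101.25096 g, rounded to 4 dp:

101.2510 g


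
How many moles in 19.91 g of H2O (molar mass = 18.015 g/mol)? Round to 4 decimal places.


n = mass / M
n = 19.91 / 18.015
n = 1.10519012 mol, rounded to 4 dp:

1.1052 mol


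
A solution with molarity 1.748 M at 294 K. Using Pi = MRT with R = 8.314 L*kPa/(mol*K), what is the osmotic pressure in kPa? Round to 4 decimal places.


Osmotic pressure (van't Hoff): Pi = M*R*T.
RT = 8.314 * 294 = 2444.316
Pi = 1.748 * 2444.316
Pi = 4272.664368 kPa, rounded to 4 dp:

4272.6644 kPa


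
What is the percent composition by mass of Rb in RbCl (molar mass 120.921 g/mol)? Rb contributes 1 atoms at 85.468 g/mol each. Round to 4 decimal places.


pct = 100 * (n_elem * M_elem) / M_total
mass_contribution = 1 * 85.468 = 85.468 g/mol
pct = 100 * 85.468 / 120.921
pct = 70.68085775 %, rounded to 4 dp:

70.6809 %


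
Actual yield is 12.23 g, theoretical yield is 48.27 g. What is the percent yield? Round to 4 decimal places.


% yield = 100 * actual / theoretical
% yield = 100 * 12.23 / 48.27
% yield = 25.33664802 %, rounded to 4 dp:

25.3366 %


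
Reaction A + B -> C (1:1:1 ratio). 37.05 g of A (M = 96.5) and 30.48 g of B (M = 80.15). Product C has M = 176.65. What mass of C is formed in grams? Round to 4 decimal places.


Find moles of each reactant; the smaller value is the limiting reagent in a 1:1:1 reaction, so moles_C equals moles of the limiter.
n_A = mass_A / M_A = 37.05 / 96.5 = 0.383938 mol
n_B = mass_B / M_B = 30.48 / 80.15 = 0.380287 mol
Limiting reagent: B (smaller), n_limiting = 0.380287 mol
mass_C = n_limiting * M_C = 0.380287 * 176.65
mass_C = 67.17769855 g, rounded to 4 dp:

67.1777 g


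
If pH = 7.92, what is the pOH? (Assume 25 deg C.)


At 25 deg C, pH + pOH = 14.
pOH = 14 - pH = 14 - 7.92
pOH = 6.08:

6.08


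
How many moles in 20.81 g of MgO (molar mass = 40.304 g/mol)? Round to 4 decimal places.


n = mass / M
n = 20.81 / 40.304
n = 0.51632592 mol, rounded to 4 dp:

0.5163 mol


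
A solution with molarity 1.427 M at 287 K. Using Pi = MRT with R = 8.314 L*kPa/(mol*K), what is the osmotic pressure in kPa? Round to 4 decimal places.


Osmotic pressure (van't Hoff): Pi = M*R*T.
RT = 8.314 * 287 = 2386.118
Pi = 1.427 * 2386.118
Pi = 3404.990386 kPa, rounded to 4 dp:

3404.9904 kPa


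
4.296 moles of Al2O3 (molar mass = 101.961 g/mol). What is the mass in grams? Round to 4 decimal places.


mass = n * M
mass = 4.296 * 101.961
mass = 438.024456 g, rounded to 4 dp:

438.0245 g


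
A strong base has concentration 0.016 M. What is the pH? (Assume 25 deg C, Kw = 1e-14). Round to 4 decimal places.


A strong base dissociates completely, so [OH-] equals the given concentration.
pOH = -log10([OH-]) = -log10(0.016) = 1.79588
pH = 14 - pOH = 14 - 1.79588
pH = 12.20412, rounded to 4 dp:

12.2041
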